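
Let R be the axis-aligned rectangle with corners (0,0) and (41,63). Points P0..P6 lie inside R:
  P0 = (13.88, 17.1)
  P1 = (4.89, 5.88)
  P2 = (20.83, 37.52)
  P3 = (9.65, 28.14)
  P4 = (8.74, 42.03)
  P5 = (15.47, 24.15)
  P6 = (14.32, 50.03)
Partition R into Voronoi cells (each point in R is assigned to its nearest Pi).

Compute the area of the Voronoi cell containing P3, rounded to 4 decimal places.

Area of P3's cell: 193.7707

1. box [0,41]×[0,63]: [(0, 0) (41, 0) (41, 63) (0, 63)]
2. ⊥bis P3·P0 via (11.765,22.62): [(0, 18.1122) (41, 33.8215) (41, 63) (0, 63)]  |A|=1518.3598
3. ⊥bis P3·P1 via (7.27,17.01): [(0, 18.5646) (0.7578, 18.4026) (41, 33.8215) (41, 63) (0, 63)]  |A|=1518.1884
4. ⊥bis P3·P2 via (15.24,32.83): [(0, 50.9945) (0, 18.5646) (0.7578, 18.4026) (20.877, 26.1113)]  |A|=343.0704
5. ⊥bis P3·P4 via (9.195,35.085): [(13.1317, 35.3429) (0, 34.4826) (0, 18.5646) (0.7578, 18.4026) (20.877, 26.1113)]  |A|=234.6558
6. ⊥bis P3·P5 via (12.56,26.145): [(16.2873, 31.5818) (13.1317, 35.3429) (0, 34.4826) (0, 18.5646) (0.7578, 18.4026) (9.5657, 21.7773)]  |A|=193.7707
7. ⊥bis P3·P6 via (11.985,39.085): [(16.2873, 31.5818) (13.1317, 35.3429) (0, 34.4826) (0, 18.5646) (0.7578, 18.4026) (9.5657, 21.7773)]  |A|=193.7707
8. canonical 6-gon: [(16.2873, 31.5818) (13.1317, 35.3429) (0, 34.4826) (0, 18.5646) (0.7578, 18.4026) (9.5657, 21.7773)]
9. shoelace: 193.7707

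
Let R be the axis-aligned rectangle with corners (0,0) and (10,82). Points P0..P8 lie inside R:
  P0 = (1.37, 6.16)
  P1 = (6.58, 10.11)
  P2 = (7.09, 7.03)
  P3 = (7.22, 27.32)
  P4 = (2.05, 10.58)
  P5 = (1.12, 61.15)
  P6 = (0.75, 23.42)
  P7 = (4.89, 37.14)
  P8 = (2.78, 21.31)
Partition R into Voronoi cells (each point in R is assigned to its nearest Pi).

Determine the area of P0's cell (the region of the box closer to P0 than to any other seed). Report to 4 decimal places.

Area of P0's cell: 38.2993

1. box [0,10]×[0,82]: [(0, 0) (10, 0) (10, 82) (0, 82)]
2. ⊥bis P0·P1 via (3.975,8.135): [(0, 13.378) (0, 0) (10, 0) (10, 0.1881)]  |A|=67.8304
3. ⊥bis P0·P2 via (4.23,6.595): [(4.001, 8.1007) (0, 13.378) (0, 0) (5.2331, 0)]  |A|=47.9584
4. ⊥bis P0·P3 via (4.295,16.74): [(4.001, 8.1007) (0, 13.378) (0, 0) (5.2331, 0)]  |A|=47.9584
5. ⊥bis P0·P4 via (1.71,8.37): [(4.0139, 8.0155) (0, 8.6331) (0, 0) (5.2331, 0)]  |A|=38.2993
6. ⊥bis P0·P5 via (1.245,33.655): [(4.0139, 8.0155) (0, 8.6331) (0, 0) (5.2331, 0)]  |A|=38.2993
7. ⊥bis P0·P6 via (1.06,14.79): [(4.0139, 8.0155) (0, 8.6331) (0, 0) (5.2331, 0)]  |A|=38.2993
8. ⊥bis P0·P7 via (3.13,21.65): [(4.0139, 8.0155) (0, 8.6331) (0, 0) (5.2331, 0)]  |A|=38.2993
9. ⊥bis P0·P8 via (2.075,13.735): [(4.0139, 8.0155) (0, 8.6331) (0, 0) (5.2331, 0)]  |A|=38.2993
10. canonical 4-gon: [(4.0139, 8.0155) (0, 8.6331) (0, 0) (5.2331, 0)]
11. shoelace: 38.2993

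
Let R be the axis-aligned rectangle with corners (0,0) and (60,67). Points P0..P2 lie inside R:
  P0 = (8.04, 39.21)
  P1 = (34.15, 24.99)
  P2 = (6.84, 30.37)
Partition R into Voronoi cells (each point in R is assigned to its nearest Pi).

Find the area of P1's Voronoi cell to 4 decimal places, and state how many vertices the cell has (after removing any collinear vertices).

1. box [0,60]×[0,67]: [(0, 0) (60, 0) (60, 67) (0, 67)]
2. ⊥bis P1·P0 via (21.095,32.1): [(3.6127, 0) (60, 0) (60, 67) (40.1022, 67)]  |A|=2555.5497
3. ⊥bis P1·P2 via (20.495,27.68): [(21.5192, 32.8788) (15.0421, 0) (60, 0) (60, 67) (40.1022, 67)]  |A|=2367.6576
4. canonical 5-gon: [(21.5192, 32.8788) (15.0421, 0) (60, 0) (60, 67) (40.1022, 67)]
5. shoelace: 2367.6576

Area of P1's cell: 2367.6576 (5 vertices)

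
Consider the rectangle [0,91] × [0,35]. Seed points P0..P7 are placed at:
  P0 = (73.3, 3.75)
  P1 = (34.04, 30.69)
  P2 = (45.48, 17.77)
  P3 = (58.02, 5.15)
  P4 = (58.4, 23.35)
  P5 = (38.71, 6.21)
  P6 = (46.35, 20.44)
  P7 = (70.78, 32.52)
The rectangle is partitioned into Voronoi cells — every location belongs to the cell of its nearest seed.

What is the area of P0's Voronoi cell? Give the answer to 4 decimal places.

Area of P0's cell: 457.5297

1. box [0,91]×[0,35]: [(0, 0) (91, 0) (91, 35) (0, 35)]
2. ⊥bis P0·P1 via (53.67,17.22): [(41.8537, 0) (91, 0) (91, 35) (65.8705, 35)]  |A|=1299.8253
3. ⊥bis P0·P2 via (59.39,10.76): [(53.9675, 0) (91, 0) (91, 35) (71.6058, 35)]  |A|=987.4673
4. ⊥bis P0·P3 via (65.66,4.45): [(67.7598, 27.3684) (65.2523, 0) (91, 0) (91, 35) (71.6058, 35)]  |A|=833.0437
5. ⊥bis P0·P4 via (65.85,13.55): [(66.542, 14.076) (65.2523, 0) (91, 0) (91, 32.6691)]  |A|=580.7243
6. ⊥bis P0·P5 via (56.005,4.98): [(66.542, 14.076) (65.2523, 0) (91, 0) (91, 32.6691)]  |A|=580.7243
7. ⊥bis P0·P6 via (59.825,12.095): [(66.542, 14.076) (65.2523, 0) (91, 0) (91, 32.6691)]  |A|=580.7243
8. ⊥bis P0·P7 via (72.04,18.135): [(71.8606, 18.1193) (66.542, 14.076) (65.2523, 0) (91, 0) (91, 19.7957)]  |A|=457.5297
9. canonical 5-gon: [(71.8606, 18.1193) (66.542, 14.076) (65.2523, 0) (91, 0) (91, 19.7957)]
10. shoelace: 457.5297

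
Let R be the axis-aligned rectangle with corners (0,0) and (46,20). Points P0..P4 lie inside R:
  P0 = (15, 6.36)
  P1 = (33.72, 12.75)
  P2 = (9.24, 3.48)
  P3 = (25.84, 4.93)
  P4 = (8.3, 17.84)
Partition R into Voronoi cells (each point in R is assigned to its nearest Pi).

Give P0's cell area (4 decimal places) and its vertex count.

Area of P0's cell: 134.6279 (5 vertices)

1. box [0,46]×[0,20]: [(0, 0) (46, 0) (46, 20) (0, 20)]
2. ⊥bis P0·P1 via (24.36,9.555): [(0, 0) (27.6216, 0) (20.7946, 20) (0, 20)]  |A|=484.162
3. ⊥bis P0·P2 via (12.12,4.92): [(14.58, 0) (27.6216, 0) (20.7946, 20) (4.58, 20)]  |A|=292.562
4. ⊥bis P0·P3 via (20.42,5.645): [(14.58, 0) (19.6753, 0) (21.8903, 16.7903) (20.7946, 20) (4.58, 20)]  |A|=225.8522
5. ⊥bis P0·P4 via (11.65,12.1): [(9.2348, 10.6904) (14.58, 0) (19.6753, 0) (21.8903, 16.7903) (21.5242, 17.8628)]  |A|=134.6279
6. canonical 5-gon: [(9.2348, 10.6904) (14.58, 0) (19.6753, 0) (21.8903, 16.7903) (21.5242, 17.8628)]
7. shoelace: 134.6279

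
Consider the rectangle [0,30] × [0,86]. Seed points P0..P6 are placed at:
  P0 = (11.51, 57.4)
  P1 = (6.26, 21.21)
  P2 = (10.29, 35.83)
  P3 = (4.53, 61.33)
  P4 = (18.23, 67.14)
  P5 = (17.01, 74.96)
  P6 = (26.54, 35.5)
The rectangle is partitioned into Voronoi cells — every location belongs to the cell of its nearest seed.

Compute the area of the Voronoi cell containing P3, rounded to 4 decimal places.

Area of P3's cell: 195.1666

1. box [0,30]×[0,86]: [(0, 0) (30, 0) (30, 86) (0, 86)]
2. ⊥bis P3·P0 via (8.02,59.365): [(0, 45.1208) (23.0165, 86) (0, 86)]  |A|=470.4477
3. ⊥bis P3·P1 via (5.395,41.27): [(0, 45.1208) (23.0165, 86) (0, 86)]  |A|=470.4477
4. ⊥bis P3·P2 via (7.41,48.58): [(0, 46.9062) (1.1517, 47.1664) (23.0165, 86) (0, 86)]  |A|=469.4196
5. ⊥bis P3·P4 via (11.38,64.235): [(0, 46.9062) (1.1517, 47.1664) (11.1145, 64.8611) (2.1497, 86) (0, 86)]  |A|=248.869
6. ⊥bis P3·P5 via (10.77,68.145): [(0, 78.0063) (0, 46.9062) (1.1517, 47.1664) (11.1145, 64.8611) (9.0564, 69.714)]  |A|=195.1666
7. ⊥bis P3·P6 via (15.535,48.415): [(0, 78.0063) (0, 46.9062) (1.1517, 47.1664) (11.1145, 64.8611) (9.0564, 69.714)]  |A|=195.1666
8. canonical 5-gon: [(0, 78.0063) (0, 46.9062) (1.1517, 47.1664) (11.1145, 64.8611) (9.0564, 69.714)]
9. shoelace: 195.1666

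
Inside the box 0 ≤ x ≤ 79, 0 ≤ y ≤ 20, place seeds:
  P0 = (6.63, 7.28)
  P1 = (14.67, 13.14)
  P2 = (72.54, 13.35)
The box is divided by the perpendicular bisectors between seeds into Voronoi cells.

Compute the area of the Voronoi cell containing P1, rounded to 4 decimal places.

Area of P1's cell: 656.2743

1. box [0,79]×[0,20]: [(0, 0) (79, 0) (79, 20) (0, 20)]
2. ⊥bis P1·P0 via (10.65,10.21): [(18.0916, 0) (79, 0) (79, 20) (3.5145, 20)]  |A|=1363.9388
3. ⊥bis P1·P2 via (43.605,13.245): [(18.0916, 0) (43.6531, 0) (43.5805, 20) (3.5145, 20)]  |A|=656.2743
4. canonical 4-gon: [(18.0916, 0) (43.6531, 0) (43.5805, 20) (3.5145, 20)]
5. shoelace: 656.2743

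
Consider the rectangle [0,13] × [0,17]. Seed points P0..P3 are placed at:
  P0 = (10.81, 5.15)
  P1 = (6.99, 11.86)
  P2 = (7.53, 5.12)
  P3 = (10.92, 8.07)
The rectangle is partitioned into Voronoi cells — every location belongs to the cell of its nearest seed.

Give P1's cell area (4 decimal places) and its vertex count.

Area of P1's cell: 97.2396 (5 vertices)

1. box [0,13]×[0,17]: [(0, 0) (13, 0) (13, 17) (0, 17)]
2. ⊥bis P1·P0 via (8.9,8.505): [(0, 3.4382) (13, 10.8391) (13, 17) (0, 17)]  |A|=128.1971
3. ⊥bis P1·P2 via (7.26,8.49): [(0, 7.9083) (9.1379, 8.6405) (13, 10.8391) (13, 17) (0, 17)]  |A|=107.7734
4. ⊥bis P1·P3 via (8.955,9.965): [(0, 7.9083) (7.5554, 8.5137) (13, 14.1594) (13, 17) (0, 17)]  |A|=97.2396
5. canonical 5-gon: [(0, 7.9083) (7.5554, 8.5137) (13, 14.1594) (13, 17) (0, 17)]
6. shoelace: 97.2396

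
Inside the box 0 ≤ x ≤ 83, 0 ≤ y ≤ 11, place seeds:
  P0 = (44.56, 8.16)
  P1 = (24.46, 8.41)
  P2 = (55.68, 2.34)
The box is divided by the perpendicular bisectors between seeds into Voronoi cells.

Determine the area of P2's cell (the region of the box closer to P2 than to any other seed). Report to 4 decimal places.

Area of P2's cell: 360.2407

1. box [0,83]×[0,11]: [(0, 0) (83, 0) (83, 11) (0, 11)]
2. ⊥bis P2·P0 via (50.12,5.25): [(47.3722, 0) (83, 0) (83, 11) (53.1294, 11)]  |A|=360.2407
3. ⊥bis P2·P1 via (40.07,5.375): [(47.3722, 0) (83, 0) (83, 11) (53.1294, 11)]  |A|=360.2407
4. canonical 4-gon: [(47.3722, 0) (83, 0) (83, 11) (53.1294, 11)]
5. shoelace: 360.2407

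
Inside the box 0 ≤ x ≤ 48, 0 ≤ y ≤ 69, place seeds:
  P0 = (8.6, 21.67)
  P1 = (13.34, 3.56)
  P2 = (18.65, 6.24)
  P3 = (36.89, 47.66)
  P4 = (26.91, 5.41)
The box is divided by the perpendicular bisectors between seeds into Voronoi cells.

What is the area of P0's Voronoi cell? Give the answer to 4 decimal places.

Area of P0's cell: 811.7837

1. box [0,48]×[0,69]: [(0, 0) (48, 0) (48, 69) (0, 69)]
2. ⊥bis P0·P1 via (10.97,12.615): [(0, 9.7438) (48, 22.307) (48, 69) (0, 69)]  |A|=2542.7812
3. ⊥bis P0·P2 via (13.625,13.955): [(0, 9.7438) (11.9692, 12.8765) (48, 36.3444) (48, 69) (0, 69)]  |A|=2289.8914
4. ⊥bis P0·P3 via (22.745,34.665): [(0, 59.4228) (0, 9.7438) (11.9692, 12.8765) (31.2343, 25.4244)]  |A|=820.763
5. ⊥bis P0·P4 via (17.755,13.54): [(29.7468, 27.0436) (0, 59.4228) (0, 9.7438) (11.9692, 12.8765) (24.2953, 20.9049)]  |A|=811.7837
6. canonical 5-gon: [(29.7468, 27.0436) (0, 59.4228) (0, 9.7438) (11.9692, 12.8765) (24.2953, 20.9049)]
7. shoelace: 811.7837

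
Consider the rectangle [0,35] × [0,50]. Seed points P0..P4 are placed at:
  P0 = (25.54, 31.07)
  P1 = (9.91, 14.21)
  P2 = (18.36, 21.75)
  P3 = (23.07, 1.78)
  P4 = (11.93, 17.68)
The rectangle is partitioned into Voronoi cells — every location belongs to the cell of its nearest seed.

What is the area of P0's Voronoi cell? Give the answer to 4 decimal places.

Area of P0's cell: 705.6429

1. box [0,35]×[0,50]: [(0, 0) (35, 0) (35, 50) (0, 50)]
2. ⊥bis P0·P1 via (17.725,22.64): [(0, 39.0719) (35, 6.6253) (35, 50) (0, 50)]  |A|=950.2995
3. ⊥bis P0·P2 via (21.95,26.41): [(0, 43.32) (35, 16.3565) (35, 50) (0, 50)]  |A|=705.6623
4. ⊥bis P0·P3 via (24.305,16.425): [(0, 43.32) (35, 16.3565) (35, 50) (0, 50)]  |A|=705.6623
5. ⊥bis P0·P4 via (18.735,24.375): [(0, 43.4178) (0.3977, 43.0136) (35, 16.3565) (35, 50) (0, 50)]  |A|=705.6429
6. canonical 5-gon: [(0, 43.4178) (0.3977, 43.0136) (35, 16.3565) (35, 50) (0, 50)]
7. shoelace: 705.6429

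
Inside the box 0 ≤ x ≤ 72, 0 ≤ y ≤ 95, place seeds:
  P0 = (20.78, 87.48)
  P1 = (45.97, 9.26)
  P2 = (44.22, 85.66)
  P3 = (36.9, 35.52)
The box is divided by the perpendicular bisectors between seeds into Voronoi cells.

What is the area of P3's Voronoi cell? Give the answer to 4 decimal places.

Area of P3's cell: 2719.9526

1. box [0,72]×[0,95]: [(0, 0) (72, 0) (72, 95) (0, 95)]
2. ⊥bis P3·P0 via (28.84,61.5): [(0, 52.5527) (0, 0) (72, 0) (72, 74.8899)]  |A|=4587.9342
3. ⊥bis P3·P1 via (41.435,22.39): [(0, 52.5527) (0, 8.0787) (72, 32.9469) (72, 74.8899)]  |A|=3111.0131
4. ⊥bis P3·P2 via (40.56,60.59): [(30.5957, 62.0447) (0, 52.5527) (0, 8.0787) (72, 32.9469) (72, 56)]  |A|=2719.9526
5. canonical 5-gon: [(30.5957, 62.0447) (0, 52.5527) (0, 8.0787) (72, 32.9469) (72, 56)]
6. shoelace: 2719.9526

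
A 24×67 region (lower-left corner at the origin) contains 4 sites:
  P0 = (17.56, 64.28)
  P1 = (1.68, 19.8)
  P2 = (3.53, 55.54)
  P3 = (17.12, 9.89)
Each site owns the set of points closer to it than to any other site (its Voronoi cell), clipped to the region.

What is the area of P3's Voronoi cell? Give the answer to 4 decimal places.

Area of P3's cell: 453.2428

1. box [0,24]×[0,67]: [(0, 0) (24, 0) (24, 67) (0, 67)]
2. ⊥bis P3·P0 via (17.34,37.085): [(0, 37.2253) (0, 0) (24, 0) (24, 37.0311)]  |A|=891.0768
3. ⊥bis P3·P1 via (9.4,14.845): [(23.6418, 37.034) (0, 0.1996) (0, 0) (24, 0) (24, 37.0311)]  |A|=453.4001
4. ⊥bis P3·P2 via (10.325,32.715): [(23.3604, 36.5956) (0, 0.1996) (0, 0) (24, 0) (24, 36.786)]  |A|=453.2428
5. canonical 5-gon: [(23.3604, 36.5956) (0, 0.1996) (0, 0) (24, 0) (24, 36.786)]
6. shoelace: 453.2428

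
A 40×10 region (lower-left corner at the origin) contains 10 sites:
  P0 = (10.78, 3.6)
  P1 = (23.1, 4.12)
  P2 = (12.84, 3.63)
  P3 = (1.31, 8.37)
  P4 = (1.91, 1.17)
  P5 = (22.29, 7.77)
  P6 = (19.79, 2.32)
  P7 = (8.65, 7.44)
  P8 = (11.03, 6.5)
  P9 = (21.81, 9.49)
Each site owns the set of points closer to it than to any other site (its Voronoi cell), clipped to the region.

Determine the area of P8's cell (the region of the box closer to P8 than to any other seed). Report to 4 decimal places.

1. box [0,40]×[0,10]: [(0, 0) (40, 0) (40, 10) (0, 10)]
2. ⊥bis P8·P0 via (10.905,5.05): [(0, 5.9901) (40, 2.5418) (40, 10) (0, 10)]  |A|=229.3621
3. ⊥bis P8·P1 via (17.065,5.31): [(0, 5.9901) (16.9116, 4.5322) (17.9898, 10) (0, 10)]  |A|=83.0895
4. ⊥bis P8·P2 via (11.935,5.065): [(0, 5.9901) (11.7902, 4.9737) (17.7384, 8.725) (17.9898, 10) (0, 10)]  |A|=72.1705
5. ⊥bis P8·P3 via (6.17,7.435): [(5.7959, 5.4904) (11.7902, 4.9737) (17.7384, 8.725) (17.9898, 10) (6.6635, 10)]  |A|=45.5253
6. ⊥bis P8·P4 via (6.47,3.835): [(5.7959, 5.4904) (11.7902, 4.9737) (17.7384, 8.725) (17.9898, 10) (6.6635, 10)]  |A|=45.5253
7. ⊥bis P8·P5 via (16.66,7.135): [(5.7959, 5.4904) (11.7902, 4.9737) (16.5642, 7.9845) (16.3369, 10) (6.6635, 10)]  |A|=43.2041
8. ⊥bis P8·P6 via (15.41,4.41): [(5.7959, 5.4904) (11.7902, 4.9737) (16.5642, 7.9845) (16.3369, 10) (6.6635, 10)]  |A|=43.2041
9. ⊥bis P8·P7 via (9.84,6.97): [(9.1417, 5.202) (11.7902, 4.9737) (16.5642, 7.9845) (16.3369, 10) (11.0367, 10)]  |A|=25.0434
10. ⊥bis P8·P9 via (16.42,7.995): [(9.1417, 5.202) (11.7902, 4.9737) (16.444, 7.9086) (15.8639, 10) (11.0367, 10)]  |A|=24.4191
11. canonical 5-gon: [(9.1417, 5.202) (11.7902, 4.9737) (16.444, 7.9086) (15.8639, 10) (11.0367, 10)]
12. shoelace: 24.4191

Area of P8's cell: 24.4191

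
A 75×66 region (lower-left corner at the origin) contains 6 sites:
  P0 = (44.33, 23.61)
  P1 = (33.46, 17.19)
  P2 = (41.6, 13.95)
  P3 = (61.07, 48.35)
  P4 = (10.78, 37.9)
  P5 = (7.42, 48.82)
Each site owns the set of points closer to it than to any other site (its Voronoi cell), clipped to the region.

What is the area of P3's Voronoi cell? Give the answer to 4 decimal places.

Area of P3's cell: 1274.2718

1. box [0,75]×[0,66]: [(0, 0) (75, 0) (75, 66) (0, 66)]
2. ⊥bis P3·P0 via (52.7,35.98): [(75, 20.891) (75, 66) (8.3335, 66)]  |A|=1503.6292
3. ⊥bis P3·P1 via (47.265,32.77): [(14.3788, 61.9096) (75, 20.891) (75, 66) (9.7624, 66)]  |A|=1500.7068
4. ⊥bis P3·P2 via (51.335,31.15): [(14.3788, 61.9096) (75, 20.891) (75, 66) (9.7624, 66)]  |A|=1500.7068
5. ⊥bis P3·P4 via (35.925,43.125): [(34.9081, 48.0186) (75, 20.891) (75, 66) (31.1717, 66)]  |A|=1298.2985
6. ⊥bis P3·P5 via (34.245,48.585): [(34.2671, 51.1037) (34.9081, 48.0186) (75, 20.891) (75, 66) (34.3976, 66)]  |A|=1274.2718
7. canonical 5-gon: [(34.2671, 51.1037) (34.9081, 48.0186) (75, 20.891) (75, 66) (34.3976, 66)]
8. shoelace: 1274.2718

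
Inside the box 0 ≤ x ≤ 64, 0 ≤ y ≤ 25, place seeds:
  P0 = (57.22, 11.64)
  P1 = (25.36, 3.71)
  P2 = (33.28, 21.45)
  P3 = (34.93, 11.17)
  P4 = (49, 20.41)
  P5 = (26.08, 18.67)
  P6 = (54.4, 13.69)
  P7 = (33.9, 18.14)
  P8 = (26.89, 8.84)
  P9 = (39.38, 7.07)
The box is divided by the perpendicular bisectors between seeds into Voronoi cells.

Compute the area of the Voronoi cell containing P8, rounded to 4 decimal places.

Area of P8's cell: 114.7405

1. box [0,64]×[0,25]: [(0, 0) (64, 0) (64, 25) (0, 25)]
2. ⊥bis P8·P0 via (42.055,10.24): [(0, 0) (43.0003, 0) (40.6924, 25) (0, 25)]  |A|=1046.159
3. ⊥bis P8·P1 via (26.125,6.275): [(0, 14.0667) (42.8824, 1.2772) (40.6924, 25) (0, 25)]  |A|=717.0932
4. ⊥bis P8·P2 via (30.085,15.145): [(0, 14.0667) (42.8824, 1.2772) (42.1674, 9.0224) (10.6372, 25) (0, 25)]  |A|=476.9875
5. ⊥bis P8·P3 via (30.91,10.005): [(0, 14.0667) (32.5459, 4.36) (29.306, 15.5397) (10.6372, 25) (0, 25)]  |A|=376.7249
6. ⊥bis P8·P4 via (37.945,14.625): [(0, 14.0667) (32.5459, 4.36) (29.306, 15.5397) (10.6372, 25) (0, 25)]  |A|=376.7249
7. ⊥bis P8·P5 via (26.485,13.755): [(6.5521, 12.1125) (32.5459, 4.36) (29.7454, 14.0237)]  |A|=114.7421
8. ⊥bis P8·P6 via (40.645,11.265): [(6.5521, 12.1125) (32.5459, 4.36) (29.7454, 14.0237)]  |A|=114.7421
9. ⊥bis P8·P7 via (30.395,13.49): [(29.6928, 14.0193) (6.5521, 12.1125) (32.5459, 4.36) (29.7617, 13.9674)]  |A|=114.7405
10. ⊥bis P8·P9 via (33.135,7.955): [(29.6928, 14.0193) (6.5521, 12.1125) (32.5459, 4.36) (29.7617, 13.9674)]  |A|=114.7405
11. canonical 4-gon: [(29.6928, 14.0193) (6.5521, 12.1125) (32.5459, 4.36) (29.7617, 13.9674)]
12. shoelace: 114.7405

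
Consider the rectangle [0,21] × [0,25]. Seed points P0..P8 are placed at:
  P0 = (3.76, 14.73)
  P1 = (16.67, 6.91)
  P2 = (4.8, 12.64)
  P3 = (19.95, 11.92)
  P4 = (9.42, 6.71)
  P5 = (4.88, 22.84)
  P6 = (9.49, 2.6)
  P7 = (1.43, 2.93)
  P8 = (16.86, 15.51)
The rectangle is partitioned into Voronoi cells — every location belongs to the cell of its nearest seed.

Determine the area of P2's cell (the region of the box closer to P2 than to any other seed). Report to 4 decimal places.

Area of P2's cell: 53.2619

1. box [0,21]×[0,25]: [(0, 0) (21, 0) (21, 25) (0, 25)]
2. ⊥bis P2·P0 via (4.28,13.685): [(0, 11.5552) (0, 0) (21, 0) (21, 22.005)]  |A|=352.3825
3. ⊥bis P2·P1 via (10.735,9.775): [(15.26, 19.1487) (0, 11.5552) (0, 0) (6.0163, 0)]  |A|=145.7687
4. ⊥bis P2·P3 via (12.375,12.28): [(12.422, 13.2698) (12.6395, 17.8447) (0, 11.5552) (0, 0) (6.0163, 0)]  |A|=139.9161
5. ⊥bis P2·P4 via (7.11,9.675): [(12.4489, 13.8345) (12.6395, 17.8447) (0, 11.5552) (0, 4.1357)]  |A|=70.9271
6. ⊥bis P2·P5 via (4.84,17.74): [(12.4489, 13.8345) (12.6316, 17.6789) (12.3112, 17.6814) (0, 11.5552) (0, 4.1357)]  |A|=70.9005
7. ⊥bis P2·P6 via (7.145,7.62): [(0.4702, 4.502) (12.4489, 13.8345) (12.6316, 17.6789) (12.3112, 17.6814) (0, 11.5552) (0, 4.2823)]  |A|=70.8661
8. ⊥bis P2·P7 via (3.115,7.785): [(4.2005, 7.4083) (12.4489, 13.8345) (12.6316, 17.6789) (12.3112, 17.6814) (0, 11.5552) (0, 8.8661)]  |A|=60.9654
9. ⊥bis P2·P8 via (10.83,14.075): [(4.2005, 7.4083) (11.1315, 12.8081) (10.2195, 16.6405) (0, 11.5552) (0, 8.8661)]  |A|=53.2619
10. canonical 5-gon: [(4.2005, 7.4083) (11.1315, 12.8081) (10.2195, 16.6405) (0, 11.5552) (0, 8.8661)]
11. shoelace: 53.2619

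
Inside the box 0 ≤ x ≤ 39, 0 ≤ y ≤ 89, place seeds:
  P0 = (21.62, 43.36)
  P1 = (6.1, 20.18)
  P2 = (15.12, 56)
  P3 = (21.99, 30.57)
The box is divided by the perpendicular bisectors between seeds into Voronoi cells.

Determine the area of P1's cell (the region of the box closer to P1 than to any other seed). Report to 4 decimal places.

Area of P1's cell: 698.0492

1. box [0,39]×[0,89]: [(0, 0) (39, 0) (39, 89) (0, 89)]
2. ⊥bis P1·P0 via (13.86,31.77): [(0, 41.0499) (0, 0) (39, 0) (39, 14.9377)]  |A|=1091.7574
3. ⊥bis P1·P2 via (10.61,38.09): [(0.6897, 40.5881) (0, 40.7618) (0, 0) (39, 0) (39, 14.9377)]  |A|=1091.658
4. ⊥bis P1·P3 via (14.045,25.375): [(6.7514, 36.5295) (0.6897, 40.5881) (0, 40.7618) (0, 0) (30.637, 0)]  |A|=698.0492
5. canonical 5-gon: [(6.7514, 36.5295) (0.6897, 40.5881) (0, 40.7618) (0, 0) (30.637, 0)]
6. shoelace: 698.0492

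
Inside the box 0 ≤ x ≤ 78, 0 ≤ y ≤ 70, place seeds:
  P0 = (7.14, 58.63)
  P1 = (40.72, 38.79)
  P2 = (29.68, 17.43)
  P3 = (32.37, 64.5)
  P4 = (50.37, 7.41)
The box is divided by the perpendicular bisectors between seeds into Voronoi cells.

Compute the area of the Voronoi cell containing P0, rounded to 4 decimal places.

1. box [0,78]×[0,70]: [(0, 0) (78, 0) (78, 70) (0, 70)]
2. ⊥bis P0·P1 via (23.93,48.71): [(0, 8.2075) (36.5087, 70) (0, 70)]  |A|=1127.9825
3. ⊥bis P0·P2 via (18.41,38.03): [(0, 27.9581) (17.2426, 37.3913) (36.5087, 70) (0, 70)]  |A|=957.7064
4. ⊥bis P0·P3 via (19.755,61.565): [(0, 27.9581) (17.2426, 37.3913) (23.0804, 47.272) (17.7925, 70) (0, 70)]  |A|=745.0155
5. ⊥bis P0·P4 via (28.755,33.02): [(0, 27.9581) (17.2426, 37.3913) (23.0804, 47.272) (17.7925, 70) (0, 70)]  |A|=745.0155
6. canonical 5-gon: [(0, 27.9581) (17.2426, 37.3913) (23.0804, 47.272) (17.7925, 70) (0, 70)]
7. shoelace: 745.0155

Area of P0's cell: 745.0155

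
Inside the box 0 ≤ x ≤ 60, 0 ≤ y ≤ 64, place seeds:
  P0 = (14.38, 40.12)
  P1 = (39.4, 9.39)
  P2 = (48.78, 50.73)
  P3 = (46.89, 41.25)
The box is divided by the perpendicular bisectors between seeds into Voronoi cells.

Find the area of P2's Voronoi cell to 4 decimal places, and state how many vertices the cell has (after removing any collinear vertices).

Area of P2's cell: 551.0862 (4 vertices)

1. box [0,60]×[0,64]: [(0, 0) (60, 0) (60, 64) (0, 64)]
2. ⊥bis P2·P0 via (31.58,45.425): [(45.5904, 0) (60, 0) (60, 64) (25.8509, 64)]  |A|=1553.8767
3. ⊥bis P2·P1 via (44.09,30.06): [(35.7343, 31.9559) (60, 26.45) (60, 64) (25.8509, 64)]  |A|=1002.7269
4. ⊥bis P2·P3 via (47.835,45.99): [(30.3293, 49.4801) (60, 43.5647) (60, 64) (25.8509, 64)]  |A|=551.0862
5. canonical 4-gon: [(30.3293, 49.4801) (60, 43.5647) (60, 64) (25.8509, 64)]
6. shoelace: 551.0862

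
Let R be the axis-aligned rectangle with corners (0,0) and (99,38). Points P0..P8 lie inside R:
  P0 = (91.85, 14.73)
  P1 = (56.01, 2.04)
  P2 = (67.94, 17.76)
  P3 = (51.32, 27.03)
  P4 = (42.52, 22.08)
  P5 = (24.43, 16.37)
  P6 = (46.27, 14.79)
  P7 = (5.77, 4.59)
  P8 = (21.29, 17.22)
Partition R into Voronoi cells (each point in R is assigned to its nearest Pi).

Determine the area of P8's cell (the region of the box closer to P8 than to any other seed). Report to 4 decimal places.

Area of P8's cell: 589.8675

1. box [0,99]×[0,38]: [(0, 0) (99, 0) (99, 38) (0, 38)]
2. ⊥bis P8·P0 via (56.57,15.975): [(0, 0) (56.0063, 0) (57.3472, 38) (0, 38)]  |A|=2153.7165
3. ⊥bis P8·P1 via (38.65,9.63): [(0, 0) (34.4396, 0) (51.0537, 38) (0, 38)]  |A|=1624.3737
4. ⊥bis P8·P2 via (44.615,17.49): [(0, 0) (34.4396, 0) (44.5498, 23.1241) (44.3776, 38) (0, 38)]  |A|=1574.7171
5. ⊥bis P8·P3 via (36.305,22.125): [(0, 0) (34.4396, 0) (39.6441, 11.9036) (31.1191, 38) (0, 38)]  |A|=1364.2627
6. ⊥bis P8·P4 via (31.905,19.65): [(0, 0) (34.4396, 0) (35.7285, 2.9478) (27.7043, 38) (0, 38)]  |A|=1215.1501
7. ⊥bis P8·P5 via (22.86,16.795): [(0, 0) (18.3136, 0) (28.1148, 36.2068) (27.7043, 38) (0, 38)]  |A|=890.5587
8. ⊥bis P8·P6 via (33.78,16.005): [(0, 0) (18.3136, 0) (28.1148, 36.2068) (27.7043, 38) (0, 38)]  |A|=890.5587
9. ⊥bis P8·P7 via (13.53,10.905): [(0, 27.5309) (19.3347, 3.7721) (28.1148, 36.2068) (27.7043, 38) (0, 38)]  |A|=589.8675
10. canonical 5-gon: [(0, 27.5309) (19.3347, 3.7721) (28.1148, 36.2068) (27.7043, 38) (0, 38)]
11. shoelace: 589.8675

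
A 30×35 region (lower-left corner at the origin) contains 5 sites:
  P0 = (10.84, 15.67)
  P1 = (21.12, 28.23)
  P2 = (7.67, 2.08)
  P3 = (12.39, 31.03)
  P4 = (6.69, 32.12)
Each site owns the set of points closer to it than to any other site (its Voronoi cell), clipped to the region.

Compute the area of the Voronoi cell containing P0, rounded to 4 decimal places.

1. box [0,30]×[0,35]: [(0, 0) (30, 0) (30, 35) (0, 35)]
2. ⊥bis P0·P1 via (15.98,21.95): [(0, 0) (30, 0) (30, 10.475) (0.0356, 35) (0, 35)]  |A|=682.5625
3. ⊥bis P0·P2 via (9.255,8.875): [(0, 11.0338) (30, 4.036) (30, 10.475) (0.0356, 35) (0, 35)]  |A|=456.5149
4. ⊥bis P0·P3 via (11.615,23.35): [(0, 24.5221) (0, 11.0338) (30, 4.036) (30, 10.475) (14.6428, 23.0445)]  |A|=379.5888
5. ⊥bis P0·P4 via (8.765,23.895): [(8.0362, 23.7111) (0, 21.6838) (0, 11.0338) (30, 4.036) (30, 10.475) (14.6428, 23.0445)]  |A|=368.1841
6. canonical 6-gon: [(8.0362, 23.7111) (0, 21.6838) (0, 11.0338) (30, 4.036) (30, 10.475) (14.6428, 23.0445)]
7. shoelace: 368.1841

Area of P0's cell: 368.1841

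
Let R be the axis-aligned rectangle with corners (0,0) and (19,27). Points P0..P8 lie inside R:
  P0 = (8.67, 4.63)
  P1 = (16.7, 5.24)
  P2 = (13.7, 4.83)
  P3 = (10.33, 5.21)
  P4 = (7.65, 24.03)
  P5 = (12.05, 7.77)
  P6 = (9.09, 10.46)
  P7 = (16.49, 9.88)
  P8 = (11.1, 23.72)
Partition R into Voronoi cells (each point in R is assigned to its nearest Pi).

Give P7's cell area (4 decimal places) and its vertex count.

Area of P7's cell: 56.3692 (5 vertices)

1. box [0,19]×[0,27]: [(0, 0) (19, 0) (19, 27) (0, 27)]
2. ⊥bis P7·P0 via (12.58,7.255): [(0, 25.9932) (17.4507, 0) (19, 0) (19, 27) (0, 27)]  |A|=286.2004
3. ⊥bis P7·P1 via (16.595,7.56): [(0, 25.9932) (12.4997, 7.3747) (19, 7.6688) (19, 27) (0, 27)]  |A|=255.5625
4. ⊥bis P7·P2 via (15.095,7.355): [(0, 25.9932) (10.9905, 9.6227) (14.8656, 7.4817) (19, 7.6688) (19, 27) (0, 27)]  |A|=252.8224
5. ⊥bis P7·P3 via (13.41,7.545): [(0, 25.9932) (4.4563, 19.3555) (12.4435, 8.8199) (14.8656, 7.4817) (19, 7.6688) (19, 27) (0, 27)]  |A|=248.3741
6. ⊥bis P7·P4 via (12.07,16.955): [(8.1383, 14.4987) (12.4435, 8.8199) (14.8656, 7.4817) (19, 7.6688) (19, 21.2844)]  |A|=93.076
7. ⊥bis P7·P5 via (14.27,8.825): [(10.7873, 16.1536) (14.9075, 7.4836) (19, 7.6688) (19, 21.2844)]  |A|=74.0334
8. ⊥bis P7·P6 via (12.79,10.17): [(13.3862, 17.7773) (12.909, 11.6888) (14.9075, 7.4836) (19, 7.6688) (19, 21.2844)]  |A|=66.5088
9. ⊥bis P7·P8 via (13.795,16.8): [(13.2944, 16.605) (12.909, 11.6888) (14.9075, 7.4836) (19, 7.6688) (19, 18.8271)]  |A|=56.3692
10. canonical 5-gon: [(13.2944, 16.605) (12.909, 11.6888) (14.9075, 7.4836) (19, 7.6688) (19, 18.8271)]
11. shoelace: 56.3692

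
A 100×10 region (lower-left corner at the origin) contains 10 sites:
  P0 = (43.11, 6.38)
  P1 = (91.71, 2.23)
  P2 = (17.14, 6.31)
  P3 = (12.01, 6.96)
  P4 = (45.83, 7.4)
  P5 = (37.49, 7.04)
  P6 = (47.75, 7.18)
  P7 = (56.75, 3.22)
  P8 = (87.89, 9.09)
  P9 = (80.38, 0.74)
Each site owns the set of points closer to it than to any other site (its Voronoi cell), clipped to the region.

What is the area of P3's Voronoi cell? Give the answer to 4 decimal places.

1. box [0,100]×[0,10]: [(0, 0) (100, 0) (100, 10) (0, 10)]
2. ⊥bis P3·P0 via (27.56,6.67): [(0, 0) (27.4356, 0) (27.6221, 10) (0, 10)]  |A|=275.2886
3. ⊥bis P3·P1 via (51.86,4.595): [(0, 0) (27.4356, 0) (27.6221, 10) (0, 10)]  |A|=275.2886
4. ⊥bis P3·P2 via (14.575,6.635): [(0, 0) (13.7343, 0) (15.0014, 10) (0, 10)]  |A|=143.6784
5. ⊥bis P3·P4 via (28.92,7.18): [(0, 0) (13.7343, 0) (15.0014, 10) (0, 10)]  |A|=143.6784
6. ⊥bis P3·P5 via (24.75,7): [(0, 0) (13.7343, 0) (15.0014, 10) (0, 10)]  |A|=143.6784
7. ⊥bis P3·P6 via (29.88,7.07): [(0, 0) (13.7343, 0) (15.0014, 10) (0, 10)]  |A|=143.6784
8. ⊥bis P3·P7 via (34.38,5.09): [(0, 0) (13.7343, 0) (15.0014, 10) (0, 10)]  |A|=143.6784
9. ⊥bis P3·P8 via (49.95,8.025): [(0, 0) (13.7343, 0) (15.0014, 10) (0, 10)]  |A|=143.6784
10. ⊥bis P3·P9 via (46.195,3.85): [(0, 0) (13.7343, 0) (15.0014, 10) (0, 10)]  |A|=143.6784
11. canonical 4-gon: [(0, 0) (13.7343, 0) (15.0014, 10) (0, 10)]
12. shoelace: 143.6784

Area of P3's cell: 143.6784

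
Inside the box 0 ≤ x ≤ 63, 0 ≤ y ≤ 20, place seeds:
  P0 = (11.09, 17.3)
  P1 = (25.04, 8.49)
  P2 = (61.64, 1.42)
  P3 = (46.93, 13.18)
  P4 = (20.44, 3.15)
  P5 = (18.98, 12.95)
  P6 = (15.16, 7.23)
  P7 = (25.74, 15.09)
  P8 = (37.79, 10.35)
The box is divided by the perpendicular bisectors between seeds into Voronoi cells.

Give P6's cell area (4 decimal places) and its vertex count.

Area of P6's cell: 172.8116 (5 vertices)

1. box [0,63]×[0,20]: [(0, 0) (63, 0) (63, 20) (0, 20)]
2. ⊥bis P6·P0 via (13.125,12.265): [(0, 6.9603) (0, 0) (63, 0) (63, 20) (32.2629, 20)]  |A|=1049.6497
3. ⊥bis P6·P1 via (20.1,7.86): [(19.2239, 14.73) (0, 6.9603) (0, 0) (21.1024, 0)]  |A|=222.3205
4. ⊥bis P6·P2 via (38.4,4.325): [(19.2239, 14.73) (0, 6.9603) (0, 0) (21.1024, 0)]  |A|=222.3205
5. ⊥bis P6·P3 via (31.045,10.205): [(19.2239, 14.73) (0, 6.9603) (0, 0) (21.1024, 0)]  |A|=222.3205
6. ⊥bis P6·P4 via (17.8,5.19): [(20.0665, 8.1231) (19.2239, 14.73) (0, 6.9603) (0, 0) (13.7895, 0)]  |A|=192.6192
7. ⊥bis P6·P5 via (17.07,10.09): [(20.049, 8.1005) (13.5537, 12.4383) (0, 6.9603) (0, 0) (13.7895, 0)]  |A|=172.8116
8. ⊥bis P6·P7 via (20.45,11.16): [(20.049, 8.1005) (13.5537, 12.4383) (0, 6.9603) (0, 0) (13.7895, 0)]  |A|=172.8116
9. ⊥bis P6·P8 via (26.475,8.79): [(20.049, 8.1005) (13.5537, 12.4383) (0, 6.9603) (0, 0) (13.7895, 0)]  |A|=172.8116
10. canonical 5-gon: [(20.049, 8.1005) (13.5537, 12.4383) (0, 6.9603) (0, 0) (13.7895, 0)]
11. shoelace: 172.8116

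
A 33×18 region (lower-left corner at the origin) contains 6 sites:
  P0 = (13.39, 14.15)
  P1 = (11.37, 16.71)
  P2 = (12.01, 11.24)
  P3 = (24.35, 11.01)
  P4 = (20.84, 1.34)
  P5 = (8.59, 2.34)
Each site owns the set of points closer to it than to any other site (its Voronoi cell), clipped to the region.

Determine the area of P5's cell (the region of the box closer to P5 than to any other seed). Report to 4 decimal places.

Area of P5's cell: 116.8340

1. box [0,33]×[0,18]: [(0, 0) (33, 0) (33, 18) (0, 18)]
2. ⊥bis P5·P0 via (10.99,8.245): [(0, 12.7117) (0, 0) (31.2761, 0)]  |A|=198.7868
3. ⊥bis P5·P1 via (9.98,9.525): [(5.8974, 10.3148) (0, 11.4557) (0, 0) (31.2761, 0)]  |A|=195.0832
4. ⊥bis P5·P2 via (10.3,6.79): [(0, 10.748) (0, 0) (27.9699, 0)]  |A|=150.3098
5. ⊥bis P5·P3 via (16.47,6.675): [(18.0437, 3.8143) (0, 10.748) (0, 0) (20.1421, 0)]  |A|=135.381
6. ⊥bis P5·P4 via (14.715,1.84): [(14.9725, 4.9945) (0, 10.748) (0, 0) (14.5648, 0)]  |A|=116.834
7. canonical 4-gon: [(14.9725, 4.9945) (0, 10.748) (0, 0) (14.5648, 0)]
8. shoelace: 116.834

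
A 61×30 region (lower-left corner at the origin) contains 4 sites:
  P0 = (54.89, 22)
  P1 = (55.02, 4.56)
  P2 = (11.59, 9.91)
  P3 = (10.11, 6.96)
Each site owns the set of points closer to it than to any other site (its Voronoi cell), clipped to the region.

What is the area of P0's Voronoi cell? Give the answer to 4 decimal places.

1. box [0,61]×[0,30]: [(0, 0) (61, 0) (61, 30) (0, 30)]
2. ⊥bis P0·P1 via (54.955,13.28): [(0, 12.8704) (61, 13.3251) (61, 30) (0, 30)]  |A|=1031.0397
3. ⊥bis P0·P2 via (33.24,15.955): [(34.0304, 13.124) (61, 13.3251) (61, 30) (29.3184, 30)]  |A|=492.1865
4. ⊥bis P0·P3 via (32.5,14.48): [(34.0304, 13.124) (61, 13.3251) (61, 30) (29.3184, 30)]  |A|=492.1865
5. canonical 4-gon: [(34.0304, 13.124) (61, 13.3251) (61, 30) (29.3184, 30)]
6. shoelace: 492.1865

Area of P0's cell: 492.1865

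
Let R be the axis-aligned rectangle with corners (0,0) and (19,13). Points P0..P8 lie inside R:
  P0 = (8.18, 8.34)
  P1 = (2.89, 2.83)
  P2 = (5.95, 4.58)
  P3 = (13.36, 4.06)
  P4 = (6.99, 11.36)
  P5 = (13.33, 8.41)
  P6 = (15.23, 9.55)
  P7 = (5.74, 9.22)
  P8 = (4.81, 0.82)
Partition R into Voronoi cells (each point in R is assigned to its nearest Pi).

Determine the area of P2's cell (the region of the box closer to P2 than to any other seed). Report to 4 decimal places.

1. box [0,19]×[0,13]: [(0, 0) (19, 0) (19, 13) (0, 13)]
2. ⊥bis P2·P0 via (7.065,6.46): [(0, 10.6501) (0, 0) (17.9572, 0)]  |A|=95.6234
3. ⊥bis P2·P1 via (4.42,3.705): [(0.6781, 10.248) (6.5389, 0) (17.9572, 0)]  |A|=58.5073
4. ⊥bis P2·P3 via (9.655,4.32): [(9.6957, 4.8998) (0.6781, 10.248) (6.5389, 0) (9.3518, 0)]  |A|=37.4252
5. ⊥bis P2·P4 via (6.47,7.97): [(9.6957, 4.8998) (3.8384, 8.3737) (1.5492, 8.7248) (6.5389, 0) (9.3518, 0)]  |A|=35.8347
6. ⊥bis P2·P5 via (9.64,6.495): [(9.6957, 4.8998) (3.8384, 8.3737) (1.5492, 8.7248) (6.5389, 0) (9.3518, 0)]  |A|=35.8347
7. ⊥bis P2·P6 via (10.59,7.065): [(9.6957, 4.8998) (3.8384, 8.3737) (1.5492, 8.7248) (6.5389, 0) (9.3518, 0)]  |A|=35.8347
8. ⊥bis P2·P7 via (5.845,6.9): [(9.6957, 4.8998) (6.2892, 6.9201) (2.6748, 6.7565) (6.5389, 0) (9.3518, 0)]  |A|=30.9522
9. ⊥bis P2·P8 via (5.38,2.7): [(9.4546, 1.4646) (9.6957, 4.8998) (6.2892, 6.9201) (2.6748, 6.7565) (4.9139, 2.8413)]  |A|=23.56
10. canonical 5-gon: [(9.4546, 1.4646) (9.6957, 4.8998) (6.2892, 6.9201) (2.6748, 6.7565) (4.9139, 2.8413)]
11. shoelace: 23.56

Area of P2's cell: 23.5600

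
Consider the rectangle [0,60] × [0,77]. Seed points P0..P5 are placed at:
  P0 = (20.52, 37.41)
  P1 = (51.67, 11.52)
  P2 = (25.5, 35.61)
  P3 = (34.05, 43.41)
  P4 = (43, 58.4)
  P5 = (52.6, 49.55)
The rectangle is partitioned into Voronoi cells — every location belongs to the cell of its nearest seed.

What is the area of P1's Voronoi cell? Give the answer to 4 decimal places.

1. box [0,60]×[0,77]: [(0, 0) (60, 0) (60, 77) (0, 77)]
2. ⊥bis P1·P0 via (36.095,24.465): [(15.7612, 0) (60, 0) (60, 53.2267)]  |A|=1177.3438
3. ⊥bis P1·P2 via (38.585,23.565): [(16.893, 0) (60, 0) (60, 46.829)]  |A|=1009.3306
4. ⊥bis P1·P3 via (42.86,27.465): [(41.4661, 26.6948) (16.893, 0) (60, 0) (60, 36.9353)]  |A|=917.6454
5. ⊥bis P1·P4 via (47.335,34.96): [(41.4661, 26.6948) (16.893, 0) (60, 0) (60, 36.9353)]  |A|=917.6454
6. ⊥bis P1·P5 via (52.135,30.535): [(48.5739, 30.6221) (41.4661, 26.6948) (16.893, 0) (60, 0) (60, 30.3427)]  |A|=879.9816
7. canonical 5-gon: [(48.5739, 30.6221) (41.4661, 26.6948) (16.893, 0) (60, 0) (60, 30.3427)]
8. shoelace: 879.9816

Area of P1's cell: 879.9816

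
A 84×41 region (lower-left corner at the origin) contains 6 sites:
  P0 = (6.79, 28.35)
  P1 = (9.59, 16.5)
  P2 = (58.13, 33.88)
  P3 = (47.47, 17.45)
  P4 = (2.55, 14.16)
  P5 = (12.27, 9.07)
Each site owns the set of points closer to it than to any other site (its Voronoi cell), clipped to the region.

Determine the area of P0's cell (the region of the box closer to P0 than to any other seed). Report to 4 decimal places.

Area of P0's cell: 506.2686

1. box [0,84]×[0,41]: [(0, 0) (84, 0) (84, 41) (0, 41)]
2. ⊥bis P0·P1 via (8.19,22.425): [(0, 20.4898) (84, 40.3379) (84, 41) (0, 41)]  |A|=889.2357
3. ⊥bis P0·P2 via (32.46,31.115): [(0, 20.4898) (32.7704, 28.233) (31.3953, 41) (0, 41)]  |A|=536.4749
4. ⊥bis P0·P3 via (27.13,22.9): [(0, 20.4898) (28.2743, 27.1707) (31.5629, 39.4439) (31.3953, 41) (0, 41)]  |A|=510.6307
5. ⊥bis P0·P4 via (4.67,21.255): [(0, 22.6504) (4.0378, 21.4439) (28.2743, 27.1707) (31.5629, 39.4439) (31.3953, 41) (0, 41)]  |A|=506.2686
6. ⊥bis P0·P5 via (9.53,18.71): [(0, 22.6504) (4.0378, 21.4439) (28.2743, 27.1707) (31.5629, 39.4439) (31.3953, 41) (0, 41)]  |A|=506.2686
7. canonical 6-gon: [(0, 22.6504) (4.0378, 21.4439) (28.2743, 27.1707) (31.5629, 39.4439) (31.3953, 41) (0, 41)]
8. shoelace: 506.2686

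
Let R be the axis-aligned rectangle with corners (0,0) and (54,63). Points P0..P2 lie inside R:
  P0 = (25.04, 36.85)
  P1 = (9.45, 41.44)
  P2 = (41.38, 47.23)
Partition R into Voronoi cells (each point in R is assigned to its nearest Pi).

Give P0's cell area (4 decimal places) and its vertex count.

Area of P0's cell: 1552.1561 (4 vertices)

1. box [0,54]×[0,63]: [(0, 0) (54, 0) (54, 63) (0, 63)]
2. ⊥bis P0·P1 via (17.245,39.145): [(5.7199, 0) (54, 0) (54, 63) (24.2684, 63)]  |A|=2457.3677
3. ⊥bis P0·P2 via (33.21,42.04): [(22.8834, 58.2959) (5.7199, 0) (54, 0) (54, 9.3128)]  |A|=1552.1561
4. canonical 4-gon: [(22.8834, 58.2959) (5.7199, 0) (54, 0) (54, 9.3128)]
5. shoelace: 1552.1561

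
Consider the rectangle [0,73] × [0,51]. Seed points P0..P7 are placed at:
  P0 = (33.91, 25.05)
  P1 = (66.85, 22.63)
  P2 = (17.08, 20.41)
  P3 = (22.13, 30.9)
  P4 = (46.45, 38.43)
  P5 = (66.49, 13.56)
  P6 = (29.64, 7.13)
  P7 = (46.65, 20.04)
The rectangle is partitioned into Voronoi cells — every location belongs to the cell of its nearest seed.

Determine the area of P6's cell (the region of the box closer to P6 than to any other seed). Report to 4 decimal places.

1. box [0,73]×[0,51]: [(0, 0) (73, 0) (73, 51) (0, 51)]
2. ⊥bis P6·P0 via (31.775,16.09): [(0, 23.6614) (0, 0) (73, 0) (73, 6.2669)]  |A|=1092.3808
3. ⊥bis P6·P1 via (48.245,14.88): [(49.5003, 11.8664) (0, 23.6614) (0, 0) (54.4433, 0)]  |A|=908.6461
4. ⊥bis P6·P2 via (23.36,13.77): [(49.5003, 11.8664) (27.0128, 17.2247) (8.8006, 0) (54.4433, 0)]  |A|=513.2717
5. ⊥bis P6·P3 via (25.885,19.015): [(49.5003, 11.8664) (27.0128, 17.2247) (8.8006, 0) (54.4433, 0)]  |A|=513.2717
6. ⊥bis P6·P4 via (38.045,22.78): [(49.5003, 11.8664) (27.0128, 17.2247) (8.8006, 0) (54.4433, 0)]  |A|=513.2717
7. ⊥bis P6·P5 via (48.065,10.345): [(47.7257, 12.2892) (27.0128, 17.2247) (8.8006, 0) (49.8701, 0)]  |A|=475.6871
8. ⊥bis P6·P7 via (38.145,13.585): [(37.2304, 14.7901) (27.0128, 17.2247) (8.8006, 0) (48.4555, 0)]  |A|=403.4177
9. canonical 4-gon: [(37.2304, 14.7901) (27.0128, 17.2247) (8.8006, 0) (48.4555, 0)]
10. shoelace: 403.4177

Area of P6's cell: 403.4177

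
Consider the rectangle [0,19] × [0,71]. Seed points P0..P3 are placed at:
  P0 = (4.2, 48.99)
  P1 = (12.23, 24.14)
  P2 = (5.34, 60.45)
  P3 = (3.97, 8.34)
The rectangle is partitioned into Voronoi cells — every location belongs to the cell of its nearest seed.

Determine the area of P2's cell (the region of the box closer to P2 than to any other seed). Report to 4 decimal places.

Area of P2's cell: 318.2599

1. box [0,19]×[0,71]: [(0, 0) (19, 0) (19, 71) (0, 71)]
2. ⊥bis P2·P0 via (4.77,54.72): [(0, 55.1945) (19, 53.3045) (19, 71) (0, 71)]  |A|=318.2599
3. ⊥bis P2·P1 via (8.785,42.295): [(0, 55.1945) (19, 53.3045) (19, 71) (0, 71)]  |A|=318.2599
4. ⊥bis P2·P3 via (4.655,34.395): [(0, 55.1945) (19, 53.3045) (19, 71) (0, 71)]  |A|=318.2599
5. canonical 4-gon: [(0, 55.1945) (19, 53.3045) (19, 71) (0, 71)]
6. shoelace: 318.2599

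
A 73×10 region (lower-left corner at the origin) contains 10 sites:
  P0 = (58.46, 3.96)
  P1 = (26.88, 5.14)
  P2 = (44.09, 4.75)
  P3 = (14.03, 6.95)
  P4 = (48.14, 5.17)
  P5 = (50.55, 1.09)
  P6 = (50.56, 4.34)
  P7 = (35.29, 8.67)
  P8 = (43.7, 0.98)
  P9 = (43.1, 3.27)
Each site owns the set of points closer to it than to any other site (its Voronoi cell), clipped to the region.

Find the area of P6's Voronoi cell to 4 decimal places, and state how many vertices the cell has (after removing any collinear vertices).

1. box [0,73]×[0,10]: [(0, 0) (73, 0) (73, 10) (0, 10)]
2. ⊥bis P6·P0 via (54.51,4.15): [(0, 0) (54.3104, 0) (54.7914, 10) (0, 10)]  |A|=545.5089
3. ⊥bis P6·P1 via (38.72,4.74): [(38.5599, 0) (54.3104, 0) (54.7914, 10) (38.8977, 10)]  |A|=158.221
4. ⊥bis P6·P2 via (47.325,4.545): [(47.037, 0) (54.3104, 0) (54.7914, 10) (47.6707, 10)]  |A|=71.9705
5. ⊥bis P6·P3 via (32.295,5.645): [(47.037, 0) (54.3104, 0) (54.7914, 10) (47.6707, 10)]  |A|=71.9705
6. ⊥bis P6·P4 via (49.35,4.755): [(47.7192, 0) (54.3104, 0) (54.7914, 10) (51.1489, 10)]  |A|=51.1686
7. ⊥bis P6·P5 via (50.555,2.715): [(48.6523, 2.7209) (54.4404, 2.703) (54.7914, 10) (51.1489, 10)]  |A|=34.3778
8. ⊥bis P6·P7 via (42.925,6.505): [(48.6523, 2.7209) (54.4404, 2.703) (54.7914, 10) (51.1489, 10)]  |A|=34.3778
9. ⊥bis P6·P8 via (47.13,2.66): [(48.6523, 2.7209) (54.4404, 2.703) (54.7914, 10) (51.1489, 10)]  |A|=34.3778
10. ⊥bis P6·P9 via (46.83,3.805): [(48.6523, 2.7209) (54.4404, 2.703) (54.7914, 10) (51.1489, 10)]  |A|=34.3778
11. canonical 4-gon: [(48.6523, 2.7209) (54.4404, 2.703) (54.7914, 10) (51.1489, 10)]
12. shoelace: 34.3778

Area of P6's cell: 34.3778 (4 vertices)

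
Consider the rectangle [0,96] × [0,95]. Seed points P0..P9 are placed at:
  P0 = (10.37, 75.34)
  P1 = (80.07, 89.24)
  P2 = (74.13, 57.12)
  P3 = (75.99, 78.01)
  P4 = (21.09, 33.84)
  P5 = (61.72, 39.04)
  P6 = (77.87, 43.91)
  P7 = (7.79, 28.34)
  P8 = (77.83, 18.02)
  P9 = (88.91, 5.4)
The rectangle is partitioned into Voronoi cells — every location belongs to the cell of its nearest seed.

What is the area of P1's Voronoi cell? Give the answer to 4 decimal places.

1. box [0,96]×[0,95]: [(0, 0) (96, 0) (96, 95) (0, 95)]
2. ⊥bis P1·P0 via (45.22,82.29): [(61.6308, 0) (96, 0) (96, 95) (42.6853, 95)]  |A|=4164.9867
3. ⊥bis P1·P2 via (77.1,73.18): [(45.8856, 78.9525) (96, 69.6848) (96, 95) (42.6853, 95)]  |A|=1062.1115
4. ⊥bis P1·P3 via (78.03,83.625): [(96, 77.0963) (96, 95) (46.7209, 95)]  |A|=441.14
5. ⊥bis P1·P4 via (50.58,61.54): [(96, 77.0963) (96, 95) (46.7209, 95)]  |A|=441.14
6. ⊥bis P1·P5 via (70.895,64.14): [(96, 77.0963) (96, 95) (46.7209, 95)]  |A|=441.14
7. ⊥bis P1·P6 via (78.97,66.575): [(96, 77.0963) (96, 95) (46.7209, 95)]  |A|=441.14
8. ⊥bis P1·P7 via (43.93,58.79): [(96, 77.0963) (96, 95) (46.7209, 95)]  |A|=441.14
9. ⊥bis P1·P8 via (78.95,53.63): [(96, 77.0963) (96, 95) (46.7209, 95)]  |A|=441.14
10. ⊥bis P1·P9 via (84.49,47.32): [(96, 77.0963) (96, 95) (46.7209, 95)]  |A|=441.14
11. canonical 3-gon: [(96, 77.0963) (96, 95) (46.7209, 95)]
12. shoelace: 441.14

Area of P1's cell: 441.1400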